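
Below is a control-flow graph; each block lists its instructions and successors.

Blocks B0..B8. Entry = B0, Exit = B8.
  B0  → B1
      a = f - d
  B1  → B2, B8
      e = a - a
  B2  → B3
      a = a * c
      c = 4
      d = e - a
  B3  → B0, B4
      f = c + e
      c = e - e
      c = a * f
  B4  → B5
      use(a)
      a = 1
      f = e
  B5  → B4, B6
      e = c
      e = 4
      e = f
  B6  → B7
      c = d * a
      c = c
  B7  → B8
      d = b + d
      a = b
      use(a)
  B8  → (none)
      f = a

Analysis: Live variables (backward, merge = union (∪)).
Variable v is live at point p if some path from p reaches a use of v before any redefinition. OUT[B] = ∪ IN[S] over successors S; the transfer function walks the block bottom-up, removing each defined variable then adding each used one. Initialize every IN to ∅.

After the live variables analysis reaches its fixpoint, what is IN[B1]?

Fixpoint table:
  B0:   IN={b, c, d, f}   OUT={a, b, c}
  B1:   IN={a, b, c}   OUT={a, b, c, e}
  B2:   IN={a, b, c, e}   OUT={a, b, c, d, e}
  B3:   IN={a, b, c, d, e}   OUT={a, b, c, d, e, f}
  B4:   IN={a, b, c, d, e}   OUT={a, b, c, d, f}
  B5:   IN={a, b, c, d, f}   OUT={a, b, c, d, e}
  B6:   IN={a, b, d}   OUT={b, d}
  B7:   IN={b, d}   OUT={a}
  B8:   IN={a}   OUT={}

Merge at B1: OUT[B1] = IN[B2] ⊔ IN[B8] = {a, b, c, e}
Applying B1's transfer function to that OUT value gives IN[B1] (row B1 above).

Answer: {a, b, c}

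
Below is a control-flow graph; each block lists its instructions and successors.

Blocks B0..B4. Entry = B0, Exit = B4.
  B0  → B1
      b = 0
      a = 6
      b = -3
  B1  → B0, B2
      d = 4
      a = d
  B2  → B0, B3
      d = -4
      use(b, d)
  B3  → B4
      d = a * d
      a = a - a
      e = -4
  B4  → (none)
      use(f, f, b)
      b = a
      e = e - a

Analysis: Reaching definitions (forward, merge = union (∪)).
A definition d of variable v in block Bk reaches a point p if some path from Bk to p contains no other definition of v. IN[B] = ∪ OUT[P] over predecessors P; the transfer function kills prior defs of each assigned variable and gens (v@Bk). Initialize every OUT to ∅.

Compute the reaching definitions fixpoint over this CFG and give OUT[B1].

Answer: {a@B1, b@B0, d@B1}

Working:
Per-block solution:
  B0:   IN={a@B1, b@B0, d@B1, d@B2}   OUT={a@B0, b@B0, d@B1, d@B2}
  B1:   IN={a@B0, b@B0, d@B1, d@B2}   OUT={a@B1, b@B0, d@B1}
  B2:   IN={a@B1, b@B0, d@B1}   OUT={a@B1, b@B0, d@B2}
  B3:   IN={a@B1, b@B0, d@B2}   OUT={a@B3, b@B0, d@B3, e@B3}
  B4:   IN={a@B3, b@B0, d@B3, e@B3}   OUT={a@B3, b@B4, d@B3, e@B4}

Merge at B1: IN[B1] = OUT[B0] = {a@B0, b@B0, d@B1, d@B2}
Applying B1's transfer function to that IN value gives OUT[B1] (row B1 above).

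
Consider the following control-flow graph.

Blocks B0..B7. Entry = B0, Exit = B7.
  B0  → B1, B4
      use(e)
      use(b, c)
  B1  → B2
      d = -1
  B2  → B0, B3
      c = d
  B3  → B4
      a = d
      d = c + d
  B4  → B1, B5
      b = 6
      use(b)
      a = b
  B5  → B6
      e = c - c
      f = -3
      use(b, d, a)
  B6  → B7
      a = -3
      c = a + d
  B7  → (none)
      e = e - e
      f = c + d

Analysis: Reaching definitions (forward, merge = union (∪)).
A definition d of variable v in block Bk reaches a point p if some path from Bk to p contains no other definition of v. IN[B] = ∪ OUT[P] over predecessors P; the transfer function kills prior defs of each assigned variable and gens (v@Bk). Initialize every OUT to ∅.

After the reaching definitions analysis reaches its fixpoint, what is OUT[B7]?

Converged values:
  B0:   IN={a@B4, b@B4, c@B2, d@B1}   OUT={a@B4, b@B4, c@B2, d@B1}
  B1:   IN={a@B4, b@B4, c@B2, d@B1, d@B3}   OUT={a@B4, b@B4, c@B2, d@B1}
  B2:   IN={a@B4, b@B4, c@B2, d@B1}   OUT={a@B4, b@B4, c@B2, d@B1}
  B3:   IN={a@B4, b@B4, c@B2, d@B1}   OUT={a@B3, b@B4, c@B2, d@B3}
  B4:   IN={a@B3, a@B4, b@B4, c@B2, d@B1, d@B3}   OUT={a@B4, b@B4, c@B2, d@B1, d@B3}
  B5:   IN={a@B4, b@B4, c@B2, d@B1, d@B3}   OUT={a@B4, b@B4, c@B2, d@B1, d@B3, e@B5, f@B5}
  B6:   IN={a@B4, b@B4, c@B2, d@B1, d@B3, e@B5, f@B5}   OUT={a@B6, b@B4, c@B6, d@B1, d@B3, e@B5, f@B5}
  B7:   IN={a@B6, b@B4, c@B6, d@B1, d@B3, e@B5, f@B5}   OUT={a@B6, b@B4, c@B6, d@B1, d@B3, e@B7, f@B7}

Merge at B7: IN[B7] = OUT[B6] = {a@B6, b@B4, c@B6, d@B1, d@B3, e@B5, f@B5}
Applying B7's transfer function to that IN value gives OUT[B7] (row B7 above).

Answer: {a@B6, b@B4, c@B6, d@B1, d@B3, e@B7, f@B7}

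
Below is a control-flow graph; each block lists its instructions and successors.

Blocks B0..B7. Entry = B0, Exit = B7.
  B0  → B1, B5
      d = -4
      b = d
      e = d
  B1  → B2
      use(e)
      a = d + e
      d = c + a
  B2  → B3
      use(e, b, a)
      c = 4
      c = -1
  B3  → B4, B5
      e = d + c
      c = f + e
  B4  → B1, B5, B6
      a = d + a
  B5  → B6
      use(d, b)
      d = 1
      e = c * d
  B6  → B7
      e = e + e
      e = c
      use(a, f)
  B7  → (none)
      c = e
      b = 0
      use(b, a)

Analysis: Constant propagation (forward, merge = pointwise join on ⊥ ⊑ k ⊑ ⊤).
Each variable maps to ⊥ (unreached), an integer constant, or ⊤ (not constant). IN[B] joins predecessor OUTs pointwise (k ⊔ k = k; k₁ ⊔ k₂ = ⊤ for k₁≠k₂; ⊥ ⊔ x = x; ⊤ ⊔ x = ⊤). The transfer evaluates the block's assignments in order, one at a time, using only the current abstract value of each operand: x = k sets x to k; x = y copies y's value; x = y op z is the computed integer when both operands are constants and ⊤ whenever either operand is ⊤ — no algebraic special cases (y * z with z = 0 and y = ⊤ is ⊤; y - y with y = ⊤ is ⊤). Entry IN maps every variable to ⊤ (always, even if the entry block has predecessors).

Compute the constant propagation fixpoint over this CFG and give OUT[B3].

Fixpoint table:
  B0:   IN=(all ⊤)   OUT={b:-4, d:-4, e:-4; rest ⊤}
  B1:   IN={b:-4; rest ⊤}   OUT={b:-4; rest ⊤}
  B2:   IN={b:-4; rest ⊤}   OUT={b:-4, c:-1; rest ⊤}
  B3:   IN={b:-4, c:-1; rest ⊤}   OUT={b:-4; rest ⊤}
  B4:   IN={b:-4; rest ⊤}   OUT={b:-4; rest ⊤}
  B5:   IN={b:-4; rest ⊤}   OUT={b:-4, d:1; rest ⊤}
  B6:   IN={b:-4; rest ⊤}   OUT={b:-4; rest ⊤}
  B7:   IN={b:-4; rest ⊤}   OUT={b:0; rest ⊤}

Merge at B3: IN[B3] = OUT[B2] = {a: ⊤, b: -4, c: -1, d: ⊤, e: ⊤, f: ⊤}
Applying B3's transfer function to that IN value gives OUT[B3] (row B3 above).

Answer: {a: ⊤, b: -4, c: ⊤, d: ⊤, e: ⊤, f: ⊤}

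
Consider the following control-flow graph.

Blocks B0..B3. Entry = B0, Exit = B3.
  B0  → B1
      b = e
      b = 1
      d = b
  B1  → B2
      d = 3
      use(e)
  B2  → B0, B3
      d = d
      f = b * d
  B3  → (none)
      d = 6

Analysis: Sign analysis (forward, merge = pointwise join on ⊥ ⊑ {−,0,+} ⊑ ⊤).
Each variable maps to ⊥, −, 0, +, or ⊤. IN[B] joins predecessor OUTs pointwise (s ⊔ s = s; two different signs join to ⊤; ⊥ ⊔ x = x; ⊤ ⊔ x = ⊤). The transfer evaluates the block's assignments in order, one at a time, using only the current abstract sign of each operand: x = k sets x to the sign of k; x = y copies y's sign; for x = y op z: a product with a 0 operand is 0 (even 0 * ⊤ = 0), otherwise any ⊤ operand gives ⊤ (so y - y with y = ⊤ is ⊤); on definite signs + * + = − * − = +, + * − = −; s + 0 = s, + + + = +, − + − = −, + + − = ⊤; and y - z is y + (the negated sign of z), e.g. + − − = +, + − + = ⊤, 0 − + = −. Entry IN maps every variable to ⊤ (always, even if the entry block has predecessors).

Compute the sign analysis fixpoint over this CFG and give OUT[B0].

Converged values:
  B0: | IN=(all ⊤) | OUT={b:+, d:+; rest ⊤}
  B1: | IN={b:+, d:+; rest ⊤} | OUT={b:+, d:+; rest ⊤}
  B2: | IN={b:+, d:+; rest ⊤} | OUT={b:+, d:+, f:+; rest ⊤}
  B3: | IN={b:+, d:+, f:+; rest ⊤} | OUT={b:+, d:+, f:+; rest ⊤}

Merge at B0 (entry node, so the boundary value (all ⊤) is joined with the incoming edge(s)): IN[B0] = (all ⊤) ⊔ OUT[B2] = {a: ⊤, b: ⊤, c: ⊤, d: ⊤, e: ⊤, f: ⊤}
Applying B0's transfer function to that IN value gives OUT[B0] (row B0 above).

Answer: {a: ⊤, b: +, c: ⊤, d: +, e: ⊤, f: ⊤}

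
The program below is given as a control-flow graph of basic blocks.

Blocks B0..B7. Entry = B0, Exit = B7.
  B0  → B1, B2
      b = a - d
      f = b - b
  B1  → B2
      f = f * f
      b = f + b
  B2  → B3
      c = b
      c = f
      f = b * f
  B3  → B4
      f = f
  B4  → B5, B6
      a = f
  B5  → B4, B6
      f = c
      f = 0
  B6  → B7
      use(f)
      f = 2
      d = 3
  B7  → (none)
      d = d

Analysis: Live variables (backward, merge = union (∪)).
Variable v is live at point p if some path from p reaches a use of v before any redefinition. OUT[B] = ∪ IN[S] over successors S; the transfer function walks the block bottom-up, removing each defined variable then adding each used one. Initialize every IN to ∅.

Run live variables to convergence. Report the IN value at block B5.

Per-block solution:
  B0: | IN={a, d} | OUT={b, f}
  B1: | IN={b, f} | OUT={b, f}
  B2: | IN={b, f} | OUT={c, f}
  B3: | IN={c, f} | OUT={c, f}
  B4: | IN={c, f} | OUT={c, f}
  B5: | IN={c} | OUT={c, f}
  B6: | IN={f} | OUT={d}
  B7: | IN={d} | OUT={}

Merge at B5: OUT[B5] = IN[B4] ⊔ IN[B6] = {c, f}
Applying B5's transfer function to that OUT value gives IN[B5] (row B5 above).

Answer: {c}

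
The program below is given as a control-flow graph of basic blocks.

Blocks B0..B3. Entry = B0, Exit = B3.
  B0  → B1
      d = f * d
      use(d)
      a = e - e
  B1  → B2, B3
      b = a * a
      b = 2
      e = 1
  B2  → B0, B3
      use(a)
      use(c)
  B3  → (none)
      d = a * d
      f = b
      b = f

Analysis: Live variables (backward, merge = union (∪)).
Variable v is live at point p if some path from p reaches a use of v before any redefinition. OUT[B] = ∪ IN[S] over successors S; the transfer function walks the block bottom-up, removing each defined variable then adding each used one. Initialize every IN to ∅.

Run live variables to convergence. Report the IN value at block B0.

Answer: {c, d, e, f}

Derivation:
Per-block solution:
  B0:  IN={c, d, e, f}  OUT={a, c, d, f}
  B1:  IN={a, c, d, f}  OUT={a, b, c, d, e, f}
  B2:  IN={a, b, c, d, e, f}  OUT={a, b, c, d, e, f}
  B3:  IN={a, b, d}  OUT={}

Merge at B0: OUT[B0] = IN[B1] = {a, c, d, f}
Applying B0's transfer function to that OUT value gives IN[B0] (row B0 above).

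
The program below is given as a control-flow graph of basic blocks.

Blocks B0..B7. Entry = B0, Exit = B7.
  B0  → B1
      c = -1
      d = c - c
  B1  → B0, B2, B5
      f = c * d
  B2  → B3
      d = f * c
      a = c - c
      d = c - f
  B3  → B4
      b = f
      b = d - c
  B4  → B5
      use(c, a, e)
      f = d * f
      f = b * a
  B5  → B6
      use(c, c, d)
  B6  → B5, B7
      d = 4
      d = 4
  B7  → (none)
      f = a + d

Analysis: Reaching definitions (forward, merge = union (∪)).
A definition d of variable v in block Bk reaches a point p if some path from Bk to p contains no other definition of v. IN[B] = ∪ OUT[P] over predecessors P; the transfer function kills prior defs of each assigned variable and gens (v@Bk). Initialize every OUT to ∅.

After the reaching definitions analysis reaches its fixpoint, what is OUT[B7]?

Answer: {a@B2, b@B3, c@B0, d@B6, f@B7}

Trace:
Converged values:
  B0:  IN={c@B0, d@B0, f@B1}  OUT={c@B0, d@B0, f@B1}
  B1:  IN={c@B0, d@B0, f@B1}  OUT={c@B0, d@B0, f@B1}
  B2:  IN={c@B0, d@B0, f@B1}  OUT={a@B2, c@B0, d@B2, f@B1}
  B3:  IN={a@B2, c@B0, d@B2, f@B1}  OUT={a@B2, b@B3, c@B0, d@B2, f@B1}
  B4:  IN={a@B2, b@B3, c@B0, d@B2, f@B1}  OUT={a@B2, b@B3, c@B0, d@B2, f@B4}
  B5:  IN={a@B2, b@B3, c@B0, d@B0, d@B2, d@B6, f@B1, f@B4}  OUT={a@B2, b@B3, c@B0, d@B0, d@B2, d@B6, f@B1, f@B4}
  B6:  IN={a@B2, b@B3, c@B0, d@B0, d@B2, d@B6, f@B1, f@B4}  OUT={a@B2, b@B3, c@B0, d@B6, f@B1, f@B4}
  B7:  IN={a@B2, b@B3, c@B0, d@B6, f@B1, f@B4}  OUT={a@B2, b@B3, c@B0, d@B6, f@B7}

Merge at B7: IN[B7] = OUT[B6] = {a@B2, b@B3, c@B0, d@B6, f@B1, f@B4}
Applying B7's transfer function to that IN value gives OUT[B7] (row B7 above).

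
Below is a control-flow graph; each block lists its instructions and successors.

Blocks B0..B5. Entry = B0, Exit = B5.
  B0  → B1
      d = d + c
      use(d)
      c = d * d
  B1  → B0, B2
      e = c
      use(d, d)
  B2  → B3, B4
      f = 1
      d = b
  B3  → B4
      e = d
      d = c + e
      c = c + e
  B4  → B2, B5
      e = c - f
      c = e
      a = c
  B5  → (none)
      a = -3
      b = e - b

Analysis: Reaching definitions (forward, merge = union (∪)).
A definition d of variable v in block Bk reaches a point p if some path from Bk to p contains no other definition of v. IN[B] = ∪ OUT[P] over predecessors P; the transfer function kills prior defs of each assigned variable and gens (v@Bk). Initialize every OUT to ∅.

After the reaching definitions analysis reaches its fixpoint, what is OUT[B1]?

Answer: {c@B0, d@B0, e@B1}

Trace:
Fixpoint table:
  B0:  IN={c@B0, d@B0, e@B1}  OUT={c@B0, d@B0, e@B1}
  B1:  IN={c@B0, d@B0, e@B1}  OUT={c@B0, d@B0, e@B1}
  B2:  IN={a@B4, c@B0, c@B4, d@B0, d@B2, d@B3, e@B1, e@B4, f@B2}  OUT={a@B4, c@B0, c@B4, d@B2, e@B1, e@B4, f@B2}
  B3:  IN={a@B4, c@B0, c@B4, d@B2, e@B1, e@B4, f@B2}  OUT={a@B4, c@B3, d@B3, e@B3, f@B2}
  B4:  IN={a@B4, c@B0, c@B3, c@B4, d@B2, d@B3, e@B1, e@B3, e@B4, f@B2}  OUT={a@B4, c@B4, d@B2, d@B3, e@B4, f@B2}
  B5:  IN={a@B4, c@B4, d@B2, d@B3, e@B4, f@B2}  OUT={a@B5, b@B5, c@B4, d@B2, d@B3, e@B4, f@B2}

Merge at B1: IN[B1] = OUT[B0] = {c@B0, d@B0, e@B1}
Applying B1's transfer function to that IN value gives OUT[B1] (row B1 above).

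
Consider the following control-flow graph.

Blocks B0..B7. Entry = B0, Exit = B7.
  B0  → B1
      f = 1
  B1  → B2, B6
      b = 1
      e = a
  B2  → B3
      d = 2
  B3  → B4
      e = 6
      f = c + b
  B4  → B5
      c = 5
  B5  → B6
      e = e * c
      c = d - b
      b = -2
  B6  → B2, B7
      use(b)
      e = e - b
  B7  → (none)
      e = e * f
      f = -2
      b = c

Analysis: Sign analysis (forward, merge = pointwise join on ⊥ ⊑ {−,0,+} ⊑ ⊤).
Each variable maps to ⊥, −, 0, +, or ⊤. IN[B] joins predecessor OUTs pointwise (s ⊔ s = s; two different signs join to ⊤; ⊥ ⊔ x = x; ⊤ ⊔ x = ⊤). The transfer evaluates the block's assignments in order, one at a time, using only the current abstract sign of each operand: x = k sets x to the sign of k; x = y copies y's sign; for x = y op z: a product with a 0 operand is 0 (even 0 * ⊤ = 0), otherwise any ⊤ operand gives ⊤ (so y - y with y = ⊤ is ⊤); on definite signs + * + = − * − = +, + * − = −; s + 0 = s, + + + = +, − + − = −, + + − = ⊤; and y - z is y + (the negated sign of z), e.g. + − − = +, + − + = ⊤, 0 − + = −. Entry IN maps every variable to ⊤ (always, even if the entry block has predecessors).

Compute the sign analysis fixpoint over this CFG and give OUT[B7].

Answer: {a: ⊤, b: ⊤, c: ⊤, d: ⊤, e: ⊤, f: -}

Trace:
Fixpoint table:
  B0: | IN=(all ⊤) | OUT={f:+; rest ⊤}
  B1: | IN={f:+; rest ⊤} | OUT={b:+, f:+; rest ⊤}
  B2: | IN=(all ⊤) | OUT={d:+; rest ⊤}
  B3: | IN={d:+; rest ⊤} | OUT={d:+, e:+; rest ⊤}
  B4: | IN={d:+, e:+; rest ⊤} | OUT={c:+, d:+, e:+; rest ⊤}
  B5: | IN={c:+, d:+, e:+; rest ⊤} | OUT={b:-, d:+, e:+; rest ⊤}
  B6: | IN=(all ⊤) | OUT=(all ⊤)
  B7: | IN=(all ⊤) | OUT={f:-; rest ⊤}

Merge at B7: IN[B7] = OUT[B6] = {a: ⊤, b: ⊤, c: ⊤, d: ⊤, e: ⊤, f: ⊤}
Applying B7's transfer function to that IN value gives OUT[B7] (row B7 above).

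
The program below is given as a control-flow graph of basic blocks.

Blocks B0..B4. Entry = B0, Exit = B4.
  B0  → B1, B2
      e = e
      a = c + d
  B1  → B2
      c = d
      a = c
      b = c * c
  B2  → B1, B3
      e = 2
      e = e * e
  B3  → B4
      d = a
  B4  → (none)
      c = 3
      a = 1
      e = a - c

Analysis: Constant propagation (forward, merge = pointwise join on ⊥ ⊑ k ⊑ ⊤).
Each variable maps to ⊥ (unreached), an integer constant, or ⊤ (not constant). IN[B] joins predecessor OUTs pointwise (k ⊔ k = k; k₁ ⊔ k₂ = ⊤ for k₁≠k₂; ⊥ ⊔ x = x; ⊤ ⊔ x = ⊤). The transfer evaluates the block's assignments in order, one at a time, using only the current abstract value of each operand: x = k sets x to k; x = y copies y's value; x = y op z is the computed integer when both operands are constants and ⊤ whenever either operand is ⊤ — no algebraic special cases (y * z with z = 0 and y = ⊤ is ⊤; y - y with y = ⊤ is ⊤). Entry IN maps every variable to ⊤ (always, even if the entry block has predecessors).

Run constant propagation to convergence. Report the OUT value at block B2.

Answer: {a: ⊤, b: ⊤, c: ⊤, d: ⊤, e: 4, f: ⊤}

Derivation:
Per-block solution:
  B0:   IN=(all ⊤)   OUT=(all ⊤)
  B1:   IN=(all ⊤)   OUT=(all ⊤)
  B2:   IN=(all ⊤)   OUT={e:4; rest ⊤}
  B3:   IN={e:4; rest ⊤}   OUT={e:4; rest ⊤}
  B4:   IN={e:4; rest ⊤}   OUT={a:1, c:3, e:-2; rest ⊤}

Merge at B2: IN[B2] = OUT[B0] ⊔ OUT[B1] = {a: ⊤, b: ⊤, c: ⊤, d: ⊤, e: ⊤, f: ⊤}
Applying B2's transfer function to that IN value gives OUT[B2] (row B2 above).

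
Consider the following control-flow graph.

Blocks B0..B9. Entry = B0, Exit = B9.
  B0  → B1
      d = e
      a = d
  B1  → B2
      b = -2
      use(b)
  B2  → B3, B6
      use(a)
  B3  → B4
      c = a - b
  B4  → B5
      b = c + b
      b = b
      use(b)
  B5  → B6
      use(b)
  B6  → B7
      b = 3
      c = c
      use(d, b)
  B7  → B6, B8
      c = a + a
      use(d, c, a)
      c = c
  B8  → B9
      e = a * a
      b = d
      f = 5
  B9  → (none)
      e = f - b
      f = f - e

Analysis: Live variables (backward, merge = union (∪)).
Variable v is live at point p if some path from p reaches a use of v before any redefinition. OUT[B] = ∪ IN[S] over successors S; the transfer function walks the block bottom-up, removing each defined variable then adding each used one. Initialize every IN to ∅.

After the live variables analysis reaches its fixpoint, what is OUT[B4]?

Answer: {a, b, c, d}

Working:
Per-block solution:
  B0: | IN={c, e} | OUT={a, c, d}
  B1: | IN={a, c, d} | OUT={a, b, c, d}
  B2: | IN={a, b, c, d} | OUT={a, b, c, d}
  B3: | IN={a, b, d} | OUT={a, b, c, d}
  B4: | IN={a, b, c, d} | OUT={a, b, c, d}
  B5: | IN={a, b, c, d} | OUT={a, c, d}
  B6: | IN={a, c, d} | OUT={a, d}
  B7: | IN={a, d} | OUT={a, c, d}
  B8: | IN={a, d} | OUT={b, f}
  B9: | IN={b, f} | OUT={}

Merge at B4: OUT[B4] = IN[B5] = {a, b, c, d}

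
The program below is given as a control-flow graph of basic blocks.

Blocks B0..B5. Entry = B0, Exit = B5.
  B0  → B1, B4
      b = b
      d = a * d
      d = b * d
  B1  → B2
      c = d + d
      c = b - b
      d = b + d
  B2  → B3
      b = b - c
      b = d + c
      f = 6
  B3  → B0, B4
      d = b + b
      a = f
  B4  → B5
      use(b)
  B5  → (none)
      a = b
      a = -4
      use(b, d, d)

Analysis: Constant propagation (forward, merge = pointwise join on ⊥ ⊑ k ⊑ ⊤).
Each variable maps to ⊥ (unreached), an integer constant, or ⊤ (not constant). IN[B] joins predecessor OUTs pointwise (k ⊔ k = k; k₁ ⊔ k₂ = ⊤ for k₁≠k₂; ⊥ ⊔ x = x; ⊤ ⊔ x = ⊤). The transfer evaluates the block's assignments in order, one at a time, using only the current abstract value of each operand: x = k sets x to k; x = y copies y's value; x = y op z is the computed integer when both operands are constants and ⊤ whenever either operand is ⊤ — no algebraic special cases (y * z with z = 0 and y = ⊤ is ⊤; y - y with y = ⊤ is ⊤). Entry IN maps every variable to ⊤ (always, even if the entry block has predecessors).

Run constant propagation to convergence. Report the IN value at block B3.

Answer: {a: ⊤, b: ⊤, c: ⊤, d: ⊤, e: ⊤, f: 6}

Working:
Converged values:
  B0: | IN=(all ⊤) | OUT=(all ⊤)
  B1: | IN=(all ⊤) | OUT=(all ⊤)
  B2: | IN=(all ⊤) | OUT={f:6; rest ⊤}
  B3: | IN={f:6; rest ⊤} | OUT={a:6, f:6; rest ⊤}
  B4: | IN=(all ⊤) | OUT=(all ⊤)
  B5: | IN=(all ⊤) | OUT={a:-4; rest ⊤}

Merge at B3: IN[B3] = OUT[B2] = {a: ⊤, b: ⊤, c: ⊤, d: ⊤, e: ⊤, f: 6}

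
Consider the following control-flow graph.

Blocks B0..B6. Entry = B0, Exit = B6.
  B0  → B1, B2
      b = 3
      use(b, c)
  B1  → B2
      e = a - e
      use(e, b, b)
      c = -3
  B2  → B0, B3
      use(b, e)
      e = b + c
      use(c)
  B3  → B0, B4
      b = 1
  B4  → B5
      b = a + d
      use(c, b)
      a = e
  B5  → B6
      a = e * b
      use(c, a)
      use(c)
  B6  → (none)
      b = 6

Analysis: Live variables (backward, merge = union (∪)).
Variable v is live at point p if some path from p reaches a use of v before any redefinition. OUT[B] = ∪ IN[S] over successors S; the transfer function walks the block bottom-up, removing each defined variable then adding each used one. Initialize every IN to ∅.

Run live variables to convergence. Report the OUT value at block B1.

Answer: {a, b, c, d, e}

Trace:
Fixpoint table:
  B0:   IN={a, c, d, e}   OUT={a, b, c, d, e}
  B1:   IN={a, b, d, e}   OUT={a, b, c, d, e}
  B2:   IN={a, b, c, d, e}   OUT={a, c, d, e}
  B3:   IN={a, c, d, e}   OUT={a, c, d, e}
  B4:   IN={a, c, d, e}   OUT={b, c, e}
  B5:   IN={b, c, e}   OUT={}
  B6:   IN={}   OUT={}

Merge at B1: OUT[B1] = IN[B2] = {a, b, c, d, e}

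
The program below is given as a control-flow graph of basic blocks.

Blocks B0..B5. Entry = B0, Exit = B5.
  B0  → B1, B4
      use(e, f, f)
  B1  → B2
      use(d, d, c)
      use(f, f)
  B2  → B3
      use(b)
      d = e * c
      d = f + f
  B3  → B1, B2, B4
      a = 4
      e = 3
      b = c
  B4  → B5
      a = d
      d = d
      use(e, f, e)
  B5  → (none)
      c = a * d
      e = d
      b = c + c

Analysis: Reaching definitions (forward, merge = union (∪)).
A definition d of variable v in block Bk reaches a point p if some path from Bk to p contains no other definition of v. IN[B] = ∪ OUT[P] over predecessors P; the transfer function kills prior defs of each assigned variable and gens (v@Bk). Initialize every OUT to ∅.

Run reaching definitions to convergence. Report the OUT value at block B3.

Answer: {a@B3, b@B3, d@B2, e@B3}

Trace:
Per-block solution:
  B0:  IN={}  OUT={}
  B1:  IN={a@B3, b@B3, d@B2, e@B3}  OUT={a@B3, b@B3, d@B2, e@B3}
  B2:  IN={a@B3, b@B3, d@B2, e@B3}  OUT={a@B3, b@B3, d@B2, e@B3}
  B3:  IN={a@B3, b@B3, d@B2, e@B3}  OUT={a@B3, b@B3, d@B2, e@B3}
  B4:  IN={a@B3, b@B3, d@B2, e@B3}  OUT={a@B4, b@B3, d@B4, e@B3}
  B5:  IN={a@B4, b@B3, d@B4, e@B3}  OUT={a@B4, b@B5, c@B5, d@B4, e@B5}

Merge at B3: IN[B3] = OUT[B2] = {a@B3, b@B3, d@B2, e@B3}
Applying B3's transfer function to that IN value gives OUT[B3] (row B3 above).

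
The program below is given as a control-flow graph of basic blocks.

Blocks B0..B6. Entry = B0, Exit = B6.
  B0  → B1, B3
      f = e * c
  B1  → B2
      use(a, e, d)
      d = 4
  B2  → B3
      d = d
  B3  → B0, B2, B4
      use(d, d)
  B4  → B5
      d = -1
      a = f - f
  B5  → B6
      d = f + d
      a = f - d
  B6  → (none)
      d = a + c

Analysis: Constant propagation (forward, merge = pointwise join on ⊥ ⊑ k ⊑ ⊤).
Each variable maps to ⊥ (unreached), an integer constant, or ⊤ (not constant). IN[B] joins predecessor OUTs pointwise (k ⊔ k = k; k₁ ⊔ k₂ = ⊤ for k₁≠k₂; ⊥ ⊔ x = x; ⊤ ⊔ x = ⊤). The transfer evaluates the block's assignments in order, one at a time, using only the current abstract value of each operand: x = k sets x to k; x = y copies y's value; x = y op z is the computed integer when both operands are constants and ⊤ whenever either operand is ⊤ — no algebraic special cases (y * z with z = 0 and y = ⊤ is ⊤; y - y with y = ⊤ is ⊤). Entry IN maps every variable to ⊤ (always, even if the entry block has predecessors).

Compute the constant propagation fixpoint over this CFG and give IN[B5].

Answer: {a: ⊤, b: ⊤, c: ⊤, d: -1, e: ⊤, f: ⊤}

Working:
Per-block solution:
  B0:   IN=(all ⊤)   OUT=(all ⊤)
  B1:   IN=(all ⊤)   OUT={d:4; rest ⊤}
  B2:   IN=(all ⊤)   OUT=(all ⊤)
  B3:   IN=(all ⊤)   OUT=(all ⊤)
  B4:   IN=(all ⊤)   OUT={d:-1; rest ⊤}
  B5:   IN={d:-1; rest ⊤}   OUT=(all ⊤)
  B6:   IN=(all ⊤)   OUT=(all ⊤)

Merge at B5: IN[B5] = OUT[B4] = {a: ⊤, b: ⊤, c: ⊤, d: -1, e: ⊤, f: ⊤}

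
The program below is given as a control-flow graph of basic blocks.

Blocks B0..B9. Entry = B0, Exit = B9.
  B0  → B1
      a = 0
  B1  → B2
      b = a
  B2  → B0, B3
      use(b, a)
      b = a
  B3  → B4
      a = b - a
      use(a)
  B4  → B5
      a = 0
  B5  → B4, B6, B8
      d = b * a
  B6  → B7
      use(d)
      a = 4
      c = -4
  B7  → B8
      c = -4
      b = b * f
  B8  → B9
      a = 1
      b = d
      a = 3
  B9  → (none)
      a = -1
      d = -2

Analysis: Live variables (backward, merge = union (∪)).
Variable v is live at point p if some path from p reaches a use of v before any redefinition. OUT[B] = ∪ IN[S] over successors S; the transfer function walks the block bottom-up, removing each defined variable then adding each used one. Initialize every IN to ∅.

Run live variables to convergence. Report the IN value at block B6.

Answer: {b, d, f}

Derivation:
Fixpoint table:
  B0:   IN={f}   OUT={a, f}
  B1:   IN={a, f}   OUT={a, b, f}
  B2:   IN={a, b, f}   OUT={a, b, f}
  B3:   IN={a, b, f}   OUT={b, f}
  B4:   IN={b, f}   OUT={a, b, f}
  B5:   IN={a, b, f}   OUT={b, d, f}
  B6:   IN={b, d, f}   OUT={b, d, f}
  B7:   IN={b, d, f}   OUT={d}
  B8:   IN={d}   OUT={}
  B9:   IN={}   OUT={}

Merge at B6: OUT[B6] = IN[B7] = {b, d, f}
Applying B6's transfer function to that OUT value gives IN[B6] (row B6 above).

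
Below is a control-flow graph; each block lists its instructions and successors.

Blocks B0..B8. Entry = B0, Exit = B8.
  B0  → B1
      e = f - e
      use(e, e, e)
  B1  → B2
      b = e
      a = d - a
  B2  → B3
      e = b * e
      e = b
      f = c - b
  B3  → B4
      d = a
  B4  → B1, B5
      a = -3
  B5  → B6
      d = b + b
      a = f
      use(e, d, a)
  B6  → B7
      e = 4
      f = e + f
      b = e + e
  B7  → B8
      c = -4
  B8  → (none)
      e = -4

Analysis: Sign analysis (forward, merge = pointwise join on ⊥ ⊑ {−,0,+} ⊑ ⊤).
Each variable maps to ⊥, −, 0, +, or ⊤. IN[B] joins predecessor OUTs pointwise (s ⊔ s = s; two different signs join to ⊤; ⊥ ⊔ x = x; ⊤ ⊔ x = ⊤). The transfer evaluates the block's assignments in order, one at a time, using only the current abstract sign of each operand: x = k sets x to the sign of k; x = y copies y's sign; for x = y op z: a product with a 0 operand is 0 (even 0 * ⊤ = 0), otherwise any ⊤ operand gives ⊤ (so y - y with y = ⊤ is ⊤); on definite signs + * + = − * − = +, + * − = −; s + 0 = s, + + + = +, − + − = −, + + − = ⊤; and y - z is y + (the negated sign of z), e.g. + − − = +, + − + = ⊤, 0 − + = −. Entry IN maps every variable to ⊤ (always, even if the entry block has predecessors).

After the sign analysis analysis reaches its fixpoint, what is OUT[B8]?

Converged values:
  B0:  IN=(all ⊤)  OUT=(all ⊤)
  B1:  IN=(all ⊤)  OUT=(all ⊤)
  B2:  IN=(all ⊤)  OUT=(all ⊤)
  B3:  IN=(all ⊤)  OUT=(all ⊤)
  B4:  IN=(all ⊤)  OUT={a:-; rest ⊤}
  B5:  IN={a:-; rest ⊤}  OUT=(all ⊤)
  B6:  IN=(all ⊤)  OUT={b:+, e:+; rest ⊤}
  B7:  IN={b:+, e:+; rest ⊤}  OUT={b:+, c:-, e:+; rest ⊤}
  B8:  IN={b:+, c:-, e:+; rest ⊤}  OUT={b:+, c:-, e:-; rest ⊤}

Merge at B8: IN[B8] = OUT[B7] = {a: ⊤, b: +, c: -, d: ⊤, e: +, f: ⊤}
Applying B8's transfer function to that IN value gives OUT[B8] (row B8 above).

Answer: {a: ⊤, b: +, c: -, d: ⊤, e: -, f: ⊤}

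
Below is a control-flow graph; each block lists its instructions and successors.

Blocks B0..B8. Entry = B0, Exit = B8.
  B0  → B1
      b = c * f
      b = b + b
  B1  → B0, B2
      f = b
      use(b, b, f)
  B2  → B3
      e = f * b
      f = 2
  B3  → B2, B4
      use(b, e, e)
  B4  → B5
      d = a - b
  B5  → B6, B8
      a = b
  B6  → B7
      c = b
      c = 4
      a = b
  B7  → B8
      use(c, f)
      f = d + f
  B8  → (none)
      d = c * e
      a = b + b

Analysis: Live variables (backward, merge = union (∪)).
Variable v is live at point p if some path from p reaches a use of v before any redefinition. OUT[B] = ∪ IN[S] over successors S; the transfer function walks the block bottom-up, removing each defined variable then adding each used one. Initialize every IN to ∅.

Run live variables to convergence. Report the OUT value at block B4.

Answer: {b, c, d, e, f}

Derivation:
Converged values:
  B0:   IN={a, c, f}   OUT={a, b, c}
  B1:   IN={a, b, c}   OUT={a, b, c, f}
  B2:   IN={a, b, c, f}   OUT={a, b, c, e, f}
  B3:   IN={a, b, c, e, f}   OUT={a, b, c, e, f}
  B4:   IN={a, b, c, e, f}   OUT={b, c, d, e, f}
  B5:   IN={b, c, d, e, f}   OUT={b, c, d, e, f}
  B6:   IN={b, d, e, f}   OUT={b, c, d, e, f}
  B7:   IN={b, c, d, e, f}   OUT={b, c, e}
  B8:   IN={b, c, e}   OUT={}

Merge at B4: OUT[B4] = IN[B5] = {b, c, d, e, f}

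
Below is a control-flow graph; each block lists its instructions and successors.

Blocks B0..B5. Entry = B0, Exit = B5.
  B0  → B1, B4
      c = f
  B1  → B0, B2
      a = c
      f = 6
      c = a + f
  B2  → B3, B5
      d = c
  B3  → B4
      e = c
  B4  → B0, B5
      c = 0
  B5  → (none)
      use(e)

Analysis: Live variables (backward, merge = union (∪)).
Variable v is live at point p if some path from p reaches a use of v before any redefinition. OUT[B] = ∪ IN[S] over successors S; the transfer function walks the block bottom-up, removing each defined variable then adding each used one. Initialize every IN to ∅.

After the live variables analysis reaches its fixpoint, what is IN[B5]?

Answer: {e}

Working:
Per-block solution:
  B0: | IN={e, f} | OUT={c, e, f}
  B1: | IN={c, e} | OUT={c, e, f}
  B2: | IN={c, e, f} | OUT={c, e, f}
  B3: | IN={c, f} | OUT={e, f}
  B4: | IN={e, f} | OUT={e, f}
  B5: | IN={e} | OUT={}

B5 is the boundary node: OUT[B5] = {}
Applying B5's transfer function to that OUT value gives IN[B5] (row B5 above).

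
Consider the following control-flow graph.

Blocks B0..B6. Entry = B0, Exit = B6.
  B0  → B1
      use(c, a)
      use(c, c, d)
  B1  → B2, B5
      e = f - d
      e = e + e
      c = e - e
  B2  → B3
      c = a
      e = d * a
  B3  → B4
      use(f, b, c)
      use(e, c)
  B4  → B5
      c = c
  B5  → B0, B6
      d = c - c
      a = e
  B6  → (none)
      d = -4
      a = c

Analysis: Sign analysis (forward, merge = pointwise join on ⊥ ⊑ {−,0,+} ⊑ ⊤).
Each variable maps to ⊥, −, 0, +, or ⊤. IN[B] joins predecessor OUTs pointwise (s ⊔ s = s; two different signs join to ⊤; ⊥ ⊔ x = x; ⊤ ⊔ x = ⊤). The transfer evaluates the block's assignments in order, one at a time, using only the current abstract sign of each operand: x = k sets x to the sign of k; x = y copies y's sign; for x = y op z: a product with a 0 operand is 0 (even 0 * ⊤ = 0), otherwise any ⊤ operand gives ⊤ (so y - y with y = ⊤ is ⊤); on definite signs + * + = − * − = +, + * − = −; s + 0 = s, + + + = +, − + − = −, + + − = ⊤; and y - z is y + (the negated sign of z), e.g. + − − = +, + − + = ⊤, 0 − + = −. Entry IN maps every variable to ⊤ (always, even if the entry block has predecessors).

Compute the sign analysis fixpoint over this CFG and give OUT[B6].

Answer: {a: ⊤, b: ⊤, c: ⊤, d: -, e: ⊤, f: ⊤}

Working:
Per-block solution:
  B0:  IN=(all ⊤)  OUT=(all ⊤)
  B1:  IN=(all ⊤)  OUT=(all ⊤)
  B2:  IN=(all ⊤)  OUT=(all ⊤)
  B3:  IN=(all ⊤)  OUT=(all ⊤)
  B4:  IN=(all ⊤)  OUT=(all ⊤)
  B5:  IN=(all ⊤)  OUT=(all ⊤)
  B6:  IN=(all ⊤)  OUT={d:-; rest ⊤}

Merge at B6: IN[B6] = OUT[B5] = {a: ⊤, b: ⊤, c: ⊤, d: ⊤, e: ⊤, f: ⊤}
Applying B6's transfer function to that IN value gives OUT[B6] (row B6 above).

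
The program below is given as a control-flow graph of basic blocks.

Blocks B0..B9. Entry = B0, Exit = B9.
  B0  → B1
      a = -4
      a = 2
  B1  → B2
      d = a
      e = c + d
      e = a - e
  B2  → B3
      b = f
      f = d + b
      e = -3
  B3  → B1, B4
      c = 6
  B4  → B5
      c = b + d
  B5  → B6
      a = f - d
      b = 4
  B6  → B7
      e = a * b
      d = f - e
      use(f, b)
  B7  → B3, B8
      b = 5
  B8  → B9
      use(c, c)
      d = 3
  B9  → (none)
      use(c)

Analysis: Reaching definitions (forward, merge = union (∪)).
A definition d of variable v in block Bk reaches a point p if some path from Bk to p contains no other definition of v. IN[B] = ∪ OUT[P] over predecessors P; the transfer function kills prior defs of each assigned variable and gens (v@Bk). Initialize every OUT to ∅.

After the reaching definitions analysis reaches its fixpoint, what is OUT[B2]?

Fixpoint table:
  B0:  IN={}  OUT={a@B0}
  B1:  IN={a@B0, a@B5, b@B2, b@B7, c@B3, d@B1, d@B6, e@B2, e@B6, f@B2}  OUT={a@B0, a@B5, b@B2, b@B7, c@B3, d@B1, e@B1, f@B2}
  B2:  IN={a@B0, a@B5, b@B2, b@B7, c@B3, d@B1, e@B1, f@B2}  OUT={a@B0, a@B5, b@B2, c@B3, d@B1, e@B2, f@B2}
  B3:  IN={a@B0, a@B5, b@B2, b@B7, c@B3, c@B4, d@B1, d@B6, e@B2, e@B6, f@B2}  OUT={a@B0, a@B5, b@B2, b@B7, c@B3, d@B1, d@B6, e@B2, e@B6, f@B2}
  B4:  IN={a@B0, a@B5, b@B2, b@B7, c@B3, d@B1, d@B6, e@B2, e@B6, f@B2}  OUT={a@B0, a@B5, b@B2, b@B7, c@B4, d@B1, d@B6, e@B2, e@B6, f@B2}
  B5:  IN={a@B0, a@B5, b@B2, b@B7, c@B4, d@B1, d@B6, e@B2, e@B6, f@B2}  OUT={a@B5, b@B5, c@B4, d@B1, d@B6, e@B2, e@B6, f@B2}
  B6:  IN={a@B5, b@B5, c@B4, d@B1, d@B6, e@B2, e@B6, f@B2}  OUT={a@B5, b@B5, c@B4, d@B6, e@B6, f@B2}
  B7:  IN={a@B5, b@B5, c@B4, d@B6, e@B6, f@B2}  OUT={a@B5, b@B7, c@B4, d@B6, e@B6, f@B2}
  B8:  IN={a@B5, b@B7, c@B4, d@B6, e@B6, f@B2}  OUT={a@B5, b@B7, c@B4, d@B8, e@B6, f@B2}
  B9:  IN={a@B5, b@B7, c@B4, d@B8, e@B6, f@B2}  OUT={a@B5, b@B7, c@B4, d@B8, e@B6, f@B2}

Merge at B2: IN[B2] = OUT[B1] = {a@B0, a@B5, b@B2, b@B7, c@B3, d@B1, e@B1, f@B2}
Applying B2's transfer function to that IN value gives OUT[B2] (row B2 above).

Answer: {a@B0, a@B5, b@B2, c@B3, d@B1, e@B2, f@B2}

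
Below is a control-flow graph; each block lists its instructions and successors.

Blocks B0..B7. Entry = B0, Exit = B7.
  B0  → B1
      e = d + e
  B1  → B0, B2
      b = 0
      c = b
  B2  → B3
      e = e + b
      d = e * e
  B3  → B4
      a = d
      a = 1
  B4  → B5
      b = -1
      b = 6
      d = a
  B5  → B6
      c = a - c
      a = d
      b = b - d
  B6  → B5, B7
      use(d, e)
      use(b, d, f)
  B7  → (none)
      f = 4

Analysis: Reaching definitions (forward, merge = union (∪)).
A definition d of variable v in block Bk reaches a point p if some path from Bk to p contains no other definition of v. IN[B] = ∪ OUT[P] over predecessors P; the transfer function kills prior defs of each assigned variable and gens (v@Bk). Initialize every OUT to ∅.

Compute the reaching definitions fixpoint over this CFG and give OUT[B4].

Answer: {a@B3, b@B4, c@B1, d@B4, e@B2}

Derivation:
Per-block solution:
  B0:  IN={b@B1, c@B1, e@B0}  OUT={b@B1, c@B1, e@B0}
  B1:  IN={b@B1, c@B1, e@B0}  OUT={b@B1, c@B1, e@B0}
  B2:  IN={b@B1, c@B1, e@B0}  OUT={b@B1, c@B1, d@B2, e@B2}
  B3:  IN={b@B1, c@B1, d@B2, e@B2}  OUT={a@B3, b@B1, c@B1, d@B2, e@B2}
  B4:  IN={a@B3, b@B1, c@B1, d@B2, e@B2}  OUT={a@B3, b@B4, c@B1, d@B4, e@B2}
  B5:  IN={a@B3, a@B5, b@B4, b@B5, c@B1, c@B5, d@B4, e@B2}  OUT={a@B5, b@B5, c@B5, d@B4, e@B2}
  B6:  IN={a@B5, b@B5, c@B5, d@B4, e@B2}  OUT={a@B5, b@B5, c@B5, d@B4, e@B2}
  B7:  IN={a@B5, b@B5, c@B5, d@B4, e@B2}  OUT={a@B5, b@B5, c@B5, d@B4, e@B2, f@B7}

Merge at B4: IN[B4] = OUT[B3] = {a@B3, b@B1, c@B1, d@B2, e@B2}
Applying B4's transfer function to that IN value gives OUT[B4] (row B4 above).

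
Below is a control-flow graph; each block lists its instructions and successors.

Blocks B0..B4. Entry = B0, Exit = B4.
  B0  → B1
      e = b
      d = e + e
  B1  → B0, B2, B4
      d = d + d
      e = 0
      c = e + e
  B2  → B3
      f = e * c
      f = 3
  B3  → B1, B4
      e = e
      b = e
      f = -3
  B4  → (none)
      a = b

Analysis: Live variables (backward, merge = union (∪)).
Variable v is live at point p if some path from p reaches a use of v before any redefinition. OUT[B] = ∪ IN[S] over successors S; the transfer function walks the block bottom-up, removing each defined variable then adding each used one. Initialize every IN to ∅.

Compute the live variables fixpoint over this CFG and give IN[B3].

Fixpoint table:
  B0:   IN={b}   OUT={b, d}
  B1:   IN={b, d}   OUT={b, c, d, e}
  B2:   IN={c, d, e}   OUT={d, e}
  B3:   IN={d, e}   OUT={b, d}
  B4:   IN={b}   OUT={}

Merge at B3: OUT[B3] = IN[B1] ⊔ IN[B4] = {b, d}
Applying B3's transfer function to that OUT value gives IN[B3] (row B3 above).

Answer: {d, e}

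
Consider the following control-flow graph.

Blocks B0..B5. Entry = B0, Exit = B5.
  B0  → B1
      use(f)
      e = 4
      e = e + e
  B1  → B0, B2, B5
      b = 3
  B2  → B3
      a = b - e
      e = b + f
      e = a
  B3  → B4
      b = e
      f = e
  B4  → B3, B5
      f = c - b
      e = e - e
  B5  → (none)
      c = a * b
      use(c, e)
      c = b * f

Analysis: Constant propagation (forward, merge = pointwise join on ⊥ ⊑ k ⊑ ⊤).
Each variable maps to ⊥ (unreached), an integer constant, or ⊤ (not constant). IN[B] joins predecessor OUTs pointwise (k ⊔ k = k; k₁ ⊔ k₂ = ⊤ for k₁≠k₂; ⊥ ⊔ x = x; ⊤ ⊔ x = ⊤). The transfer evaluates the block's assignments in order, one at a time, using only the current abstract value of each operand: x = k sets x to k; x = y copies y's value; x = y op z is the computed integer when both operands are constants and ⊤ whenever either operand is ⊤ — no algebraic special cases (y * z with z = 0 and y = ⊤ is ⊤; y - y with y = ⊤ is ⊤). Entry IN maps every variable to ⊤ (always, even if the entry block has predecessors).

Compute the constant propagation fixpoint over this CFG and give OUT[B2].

Answer: {a: -5, b: 3, c: ⊤, d: ⊤, e: -5, f: ⊤}

Working:
Per-block solution:
  B0:  IN=(all ⊤)  OUT={e:8; rest ⊤}
  B1:  IN={e:8; rest ⊤}  OUT={b:3, e:8; rest ⊤}
  B2:  IN={b:3, e:8; rest ⊤}  OUT={a:-5, b:3, e:-5; rest ⊤}
  B3:  IN={a:-5; rest ⊤}  OUT={a:-5; rest ⊤}
  B4:  IN={a:-5; rest ⊤}  OUT={a:-5; rest ⊤}
  B5:  IN=(all ⊤)  OUT=(all ⊤)

Merge at B2: IN[B2] = OUT[B1] = {a: ⊤, b: 3, c: ⊤, d: ⊤, e: 8, f: ⊤}
Applying B2's transfer function to that IN value gives OUT[B2] (row B2 above).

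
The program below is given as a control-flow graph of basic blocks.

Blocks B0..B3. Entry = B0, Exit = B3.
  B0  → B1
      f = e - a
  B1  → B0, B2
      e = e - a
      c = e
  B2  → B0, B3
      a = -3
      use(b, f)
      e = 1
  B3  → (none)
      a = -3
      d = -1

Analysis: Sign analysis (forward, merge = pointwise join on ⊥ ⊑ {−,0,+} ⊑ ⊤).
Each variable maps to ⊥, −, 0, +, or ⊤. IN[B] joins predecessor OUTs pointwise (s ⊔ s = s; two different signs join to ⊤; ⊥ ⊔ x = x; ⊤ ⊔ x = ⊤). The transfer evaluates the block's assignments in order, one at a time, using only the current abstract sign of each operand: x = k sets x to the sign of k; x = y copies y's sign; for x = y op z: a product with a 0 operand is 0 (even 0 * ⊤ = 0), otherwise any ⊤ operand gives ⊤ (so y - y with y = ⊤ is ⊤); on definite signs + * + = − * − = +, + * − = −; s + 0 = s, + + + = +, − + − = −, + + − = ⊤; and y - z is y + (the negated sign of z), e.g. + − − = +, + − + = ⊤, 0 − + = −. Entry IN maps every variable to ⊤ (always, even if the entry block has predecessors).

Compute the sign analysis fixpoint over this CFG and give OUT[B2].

Answer: {a: -, b: ⊤, c: ⊤, d: ⊤, e: +, f: ⊤}

Trace:
Fixpoint table:
  B0:   IN=(all ⊤)   OUT=(all ⊤)
  B1:   IN=(all ⊤)   OUT=(all ⊤)
  B2:   IN=(all ⊤)   OUT={a:-, e:+; rest ⊤}
  B3:   IN={a:-, e:+; rest ⊤}   OUT={a:-, d:-, e:+; rest ⊤}

Merge at B2: IN[B2] = OUT[B1] = {a: ⊤, b: ⊤, c: ⊤, d: ⊤, e: ⊤, f: ⊤}
Applying B2's transfer function to that IN value gives OUT[B2] (row B2 above).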